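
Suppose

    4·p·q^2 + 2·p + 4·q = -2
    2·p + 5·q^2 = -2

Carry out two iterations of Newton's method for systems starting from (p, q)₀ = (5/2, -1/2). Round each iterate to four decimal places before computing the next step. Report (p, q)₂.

(9.2683, 0.6282)

At (5/2, -1/2): F = (7.5000, 8.2500).
Jacobian J = [[4·q^2 + 2, 8·p·q + 4], [2, 10·q]].
At the point, J = [[3.0000, -6.0000], [2.0000, -5.0000]] (det J = -3.0000).
Solving J·Δ = −F gives Δ = (4.0000, 3.2500).
Then the next iterate is (p, q)₁ = (6.5000, 2.7500).
Round to (6.5000, 2.7500) and repeat: F = (222.6250, 52.8125), J = [[32.2500, 147.0000], [2.0000, 27.5000]].
Δ = (2.7683, -2.1218), so (p, q)₂ = (9.2683, 0.6282).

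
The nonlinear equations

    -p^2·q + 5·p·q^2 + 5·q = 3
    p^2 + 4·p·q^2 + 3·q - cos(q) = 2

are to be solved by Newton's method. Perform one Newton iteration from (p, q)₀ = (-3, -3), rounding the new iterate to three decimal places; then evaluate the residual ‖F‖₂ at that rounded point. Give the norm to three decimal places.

39.888

At (-3, -3): F = (-126.000, -109.01001).
Jacobian J = [[-2·p·q + 5·q^2, -p^2 + 10·p·q + 5], [2·p + 4·q^2, 8·p·q + sin(q) + 3]].
At the point, J = [[27.000, 86.000], [30.000, 74.85888]] (det J = -558.81024).
Solving J·Δ = −F gives Δ = (-0.103, 1.497).
Then the next iterate is (p, q)₁ = (-3.103, -1.503).
Re-evaluating at (-3.103, -1.503): F = (-31.09173, -24.98696), so ‖F‖₂ = 39.888.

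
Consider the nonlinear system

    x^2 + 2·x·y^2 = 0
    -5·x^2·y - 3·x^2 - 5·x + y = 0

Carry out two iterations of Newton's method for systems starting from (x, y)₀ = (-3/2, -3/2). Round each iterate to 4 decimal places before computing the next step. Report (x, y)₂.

(-0.3893, -0.8387)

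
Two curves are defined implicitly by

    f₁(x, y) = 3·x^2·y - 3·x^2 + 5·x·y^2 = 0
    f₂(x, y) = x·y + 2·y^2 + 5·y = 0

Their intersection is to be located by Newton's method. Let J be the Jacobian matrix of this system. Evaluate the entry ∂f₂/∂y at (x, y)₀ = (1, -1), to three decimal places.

∂f₂/∂y = x + 4·y + 5.
At (1, -1) this is 2.000.

2.000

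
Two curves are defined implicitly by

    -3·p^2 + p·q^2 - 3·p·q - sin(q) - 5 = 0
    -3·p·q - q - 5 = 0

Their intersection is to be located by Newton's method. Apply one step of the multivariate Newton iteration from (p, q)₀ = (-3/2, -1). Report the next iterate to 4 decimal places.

(-1.4991, 1.4278)

At (-3/2, -1): F = (-16.908529, -8.5000).
Jacobian J = [[-6·p + q^2 - 3·q, 2·p·q - 3·p - cos(q)], [-3·q, -3·p - 1]].
At the point, J = [[13.0000, 6.959698], [3.0000, 3.5000]] (det J = 24.620907).
Solving J·Δ = −F gives Δ = (0.0009, 2.4278).
Then the next iterate is (p, q)₁ = (-1.4991, 1.4278).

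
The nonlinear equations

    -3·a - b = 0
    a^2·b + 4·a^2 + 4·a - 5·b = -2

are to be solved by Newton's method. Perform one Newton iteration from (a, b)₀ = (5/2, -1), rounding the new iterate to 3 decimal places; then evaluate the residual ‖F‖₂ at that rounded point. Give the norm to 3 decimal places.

At (5/2, -1): F = (-6.500, 35.750).
Jacobian J = [[-3, -1], [2·a·b + 8·a + 4, a^2 - 5]].
At the point, J = [[-3.000, -1.000], [19.000, 1.250]] (det J = 15.250).
Solving J·Δ = −F gives Δ = (-1.811, -1.066).
Then the next iterate is (a, b)₁ = (0.689, -2.066).
Re-evaluating at (0.689, -2.066): F = (-0.001, 16.00411), so ‖F‖₂ = 16.004.

16.004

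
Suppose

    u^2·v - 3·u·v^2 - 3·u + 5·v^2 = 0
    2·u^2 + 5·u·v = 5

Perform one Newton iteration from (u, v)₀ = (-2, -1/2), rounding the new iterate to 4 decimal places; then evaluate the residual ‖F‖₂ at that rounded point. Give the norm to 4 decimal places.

At (-2, -1/2): F = (6.7500, 8.0000).
Jacobian J = [[2·u·v - 3·v^2 - 3, u^2 - 6·u·v + 10·v], [4·u + 5·v, 5·u]].
At the point, J = [[-1.7500, -7.0000], [-10.5000, -10.0000]] (det J = -56.0000).
Solving J·Δ = −F gives Δ = (-0.2054, 1.0156).
Then the next iterate is (u, v)₁ = (-2.2054, 0.5156).
Re-evaluating at (-2.2054, 0.5156): F = (12.212059, -0.957943), so ‖F‖₂ = 12.2496.

12.2496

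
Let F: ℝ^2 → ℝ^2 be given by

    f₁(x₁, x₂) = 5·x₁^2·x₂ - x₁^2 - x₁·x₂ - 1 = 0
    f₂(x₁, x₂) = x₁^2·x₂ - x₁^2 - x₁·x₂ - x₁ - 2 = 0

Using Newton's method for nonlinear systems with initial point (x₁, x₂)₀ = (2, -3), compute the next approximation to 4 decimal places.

At (2, -3): F = (-59.0000, -14.0000).
Jacobian J = [[10·x₁·x₂ - 2·x₁ - x₂, 5·x₁^2 - x₁], [2·x₁·x₂ - 2·x₁ - x₂ - 1, x₁^2 - x₁]].
At the point, J = [[-61.0000, 18.0000], [-14.0000, 2.0000]] (det J = 130.0000).
Solving J·Δ = −F gives Δ = (-1.0308, -0.2154).
Then the next iterate is (x₁, x₂)₁ = (0.9692, -3.2154).

(0.9692, -3.2154)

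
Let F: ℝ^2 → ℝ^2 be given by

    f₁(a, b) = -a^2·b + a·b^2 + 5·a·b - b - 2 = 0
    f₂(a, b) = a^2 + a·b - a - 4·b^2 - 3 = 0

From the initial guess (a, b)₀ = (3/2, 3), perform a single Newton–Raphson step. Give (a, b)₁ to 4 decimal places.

(1.2562, 1.4458)

At (3/2, 3): F = (24.2500, -33.7500).
Jacobian J = [[-2·a·b + b^2 + 5·b, -a^2 + 2·a·b + 5·a - 1], [2·a + b - 1, a - 8·b]].
At the point, J = [[15.0000, 13.2500], [5.0000, -22.5000]] (det J = -403.7500).
Solving J·Δ = −F gives Δ = (-0.2438, -1.5542).
Then the next iterate is (a, b)₁ = (1.2562, 1.4458).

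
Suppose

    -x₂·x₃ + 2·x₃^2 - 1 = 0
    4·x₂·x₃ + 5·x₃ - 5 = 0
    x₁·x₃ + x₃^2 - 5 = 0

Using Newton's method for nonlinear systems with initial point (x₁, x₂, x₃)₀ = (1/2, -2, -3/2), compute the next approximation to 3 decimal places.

At (1/2, -2, -3/2): F = (0.500, -0.500, -3.500).
Jacobian J = [[0, -x₃, -x₂ + 4·x₃], [0, 4·x₃, 4·x₂ + 5], [x₃, 0, x₁ + 2·x₃]].
At the point, J = [[0.000, 1.500, -4.000], [0.000, -6.000, -3.000], [-1.500, 0.000, -2.500]] (det J = 42.750).
Solving J·Δ = −F gives Δ = (-2.465, -0.123, 0.079).
Then the next iterate is (x₁, x₂, x₃)₁ = (-1.965, -2.123, -1.421).

(-1.965, -2.123, -1.421)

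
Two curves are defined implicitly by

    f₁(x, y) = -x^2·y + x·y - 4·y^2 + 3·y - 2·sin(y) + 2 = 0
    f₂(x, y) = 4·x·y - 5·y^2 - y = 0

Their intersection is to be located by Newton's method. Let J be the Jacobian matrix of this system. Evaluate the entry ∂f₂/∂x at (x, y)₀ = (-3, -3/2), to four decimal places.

∂f₂/∂x = 4·y.
At (-3, -3/2) this is -6.0000.

-6.0000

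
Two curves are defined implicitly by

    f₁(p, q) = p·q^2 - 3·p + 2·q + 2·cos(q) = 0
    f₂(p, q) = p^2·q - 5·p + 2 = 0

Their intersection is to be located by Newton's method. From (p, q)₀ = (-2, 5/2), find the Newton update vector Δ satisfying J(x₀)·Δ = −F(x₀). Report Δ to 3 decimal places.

At (-2, 5/2): F = (-3.10229, 22.000).
Jacobian J = [[q^2 - 3, 2·p·q - 2·sin(q) + 2], [2·p·q - 5, p^2]].
At the point, J = [[3.250, -9.19694], [-15.000, 4.000]] (det J = -124.95416).
Solving J·Δ = −F gives Δ = (1.520, 0.200).

(1.520, 0.200)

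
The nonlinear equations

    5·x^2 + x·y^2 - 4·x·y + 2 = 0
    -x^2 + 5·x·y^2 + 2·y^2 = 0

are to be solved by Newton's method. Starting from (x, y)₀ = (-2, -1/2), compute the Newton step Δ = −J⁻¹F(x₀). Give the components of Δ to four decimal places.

(1.0283, 0.0752)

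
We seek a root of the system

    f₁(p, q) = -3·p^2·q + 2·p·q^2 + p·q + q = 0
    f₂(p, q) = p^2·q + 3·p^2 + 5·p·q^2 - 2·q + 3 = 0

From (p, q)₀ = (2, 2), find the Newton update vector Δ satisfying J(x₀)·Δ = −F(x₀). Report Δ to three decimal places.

(-0.573, -0.859)

At (2, 2): F = (-2.000, 59.000).
Jacobian J = [[-6·p·q + 2·q^2 + q, -3·p^2 + 4·p·q + p + 1], [2·p·q + 6·p + 5·q^2, p^2 + 10·p·q - 2]].
At the point, J = [[-14.000, 7.000], [40.000, 42.000]] (det J = -868.000).
Solving J·Δ = −F gives Δ = (-0.573, -0.859).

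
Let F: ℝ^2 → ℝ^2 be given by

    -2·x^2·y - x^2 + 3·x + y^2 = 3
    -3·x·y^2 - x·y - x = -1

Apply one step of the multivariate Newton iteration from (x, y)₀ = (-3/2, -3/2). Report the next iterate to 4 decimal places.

(6.4828, -4.7931)

At (-3/2, -3/2): F = (-0.7500, 10.3750).
Jacobian J = [[-4·x·y - 2·x + 3, -2·x^2 + 2·y], [-3·y^2 - y - 1, -6·x·y - x]].
At the point, J = [[-3.0000, -7.5000], [-6.2500, -12.0000]] (det J = -10.8750).
Solving J·Δ = −F gives Δ = (7.9828, -3.2931).
Then the next iterate is (x, y)₁ = (6.4828, -4.7931).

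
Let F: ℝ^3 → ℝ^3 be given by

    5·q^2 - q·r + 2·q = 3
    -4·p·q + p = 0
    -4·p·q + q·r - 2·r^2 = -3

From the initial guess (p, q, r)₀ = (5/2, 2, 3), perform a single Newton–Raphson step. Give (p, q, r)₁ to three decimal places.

(1.325, 1.073, 1.689)

At (5/2, 2, 3): F = (15.000, -17.500, -29.000).
Jacobian J = [[0, 10·q - r + 2, -q], [-4·q + 1, -4·p, 0], [-4·q, -4·p + r, q - 4·r]].
At the point, J = [[0.000, 19.000, -2.000], [-7.000, -10.000, 0.000], [-8.000, -7.000, -10.000]] (det J = -1268.000).
Solving J·Δ = −F gives Δ = (-1.175, -0.927, -1.311).
Then the next iterate is (p, q, r)₁ = (1.325, 1.073, 1.689).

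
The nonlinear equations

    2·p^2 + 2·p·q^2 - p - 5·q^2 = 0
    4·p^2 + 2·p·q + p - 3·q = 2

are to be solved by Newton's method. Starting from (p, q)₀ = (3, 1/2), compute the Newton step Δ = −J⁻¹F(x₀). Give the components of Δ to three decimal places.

(-0.853, -5.441)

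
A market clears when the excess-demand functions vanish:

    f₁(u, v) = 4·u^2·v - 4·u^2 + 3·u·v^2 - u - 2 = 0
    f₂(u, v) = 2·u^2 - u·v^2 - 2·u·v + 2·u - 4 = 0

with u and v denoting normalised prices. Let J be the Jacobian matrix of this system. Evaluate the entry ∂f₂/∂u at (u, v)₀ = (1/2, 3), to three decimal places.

-11.000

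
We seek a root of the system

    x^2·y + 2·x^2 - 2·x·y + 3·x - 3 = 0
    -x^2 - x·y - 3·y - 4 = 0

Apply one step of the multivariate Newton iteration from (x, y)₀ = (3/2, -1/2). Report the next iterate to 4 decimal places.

At (3/2, -1/2): F = (6.3750, -4.0000).
Jacobian J = [[2·x·y + 4·x - 2·y + 3, x^2 - 2·x], [-2·x - y, -x - 3]].
At the point, J = [[8.5000, -0.7500], [-2.5000, -4.5000]] (det J = -40.1250).
Solving J·Δ = −F gives Δ = (-0.7897, -0.4502).
Then the next iterate is (x, y)₁ = (0.7103, -0.9502).

(0.7103, -0.9502)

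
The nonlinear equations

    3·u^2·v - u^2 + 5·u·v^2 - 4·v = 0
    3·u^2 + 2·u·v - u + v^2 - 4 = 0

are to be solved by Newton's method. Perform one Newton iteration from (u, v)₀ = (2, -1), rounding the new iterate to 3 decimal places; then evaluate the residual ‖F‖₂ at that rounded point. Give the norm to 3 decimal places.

0.479

At (2, -1): F = (-2.000, 3.000).
Jacobian J = [[6·u·v - 2·u + 5·v^2, 3·u^2 + 10·u·v - 4], [6·u + 2·v - 1, 2·u + 2·v]].
At the point, J = [[-11.000, -12.000], [9.000, 2.000]] (det J = 86.000).
Solving J·Δ = −F gives Δ = (-0.372, 0.174).
Then the next iterate is (u, v)₁ = (1.628, -0.826).
Re-evaluating at (1.628, -0.826): F = (-0.36031, 0.31597), so ‖F‖₂ = 0.479.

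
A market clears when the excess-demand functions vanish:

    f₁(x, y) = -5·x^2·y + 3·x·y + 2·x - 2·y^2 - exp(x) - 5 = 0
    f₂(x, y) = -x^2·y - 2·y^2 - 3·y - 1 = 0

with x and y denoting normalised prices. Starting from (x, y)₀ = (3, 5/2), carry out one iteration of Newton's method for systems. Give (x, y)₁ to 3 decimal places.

(2.435, 0.908)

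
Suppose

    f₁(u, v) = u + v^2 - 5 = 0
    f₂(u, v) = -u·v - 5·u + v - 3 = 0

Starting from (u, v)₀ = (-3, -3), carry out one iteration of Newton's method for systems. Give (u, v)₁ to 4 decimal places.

At (-3, -3): F = (1.0000, 0.0000).
Jacobian J = [[1, 2·v], [-v - 5, -u + 1]].
At the point, J = [[1.0000, -6.0000], [-2.0000, 4.0000]] (det J = -8.0000).
Solving J·Δ = −F gives Δ = (0.5000, 0.2500).
Then the next iterate is (u, v)₁ = (-2.5000, -2.7500).

(-2.5000, -2.7500)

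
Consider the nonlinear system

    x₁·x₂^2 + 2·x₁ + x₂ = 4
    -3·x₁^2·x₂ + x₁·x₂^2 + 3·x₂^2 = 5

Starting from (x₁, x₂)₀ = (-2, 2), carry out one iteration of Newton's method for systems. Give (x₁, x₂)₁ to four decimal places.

At (-2, 2): F = (-14.0000, -25.0000).
Jacobian J = [[x₂^2 + 2, 2·x₁·x₂ + 1], [-6·x₁·x₂ + x₂^2, -3·x₁^2 + 2·x₁·x₂ + 6·x₂]].
At the point, J = [[6.0000, -7.0000], [28.0000, -8.0000]] (det J = 148.0000).
Solving J·Δ = −F gives Δ = (0.4257, -1.6351).
Then the next iterate is (x₁, x₂)₁ = (-1.5743, 0.3649).

(-1.5743, 0.3649)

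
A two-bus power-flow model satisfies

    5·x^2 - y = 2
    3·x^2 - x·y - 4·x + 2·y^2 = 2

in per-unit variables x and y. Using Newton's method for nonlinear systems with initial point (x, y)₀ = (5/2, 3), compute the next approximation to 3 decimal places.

(1.414, 2.099)

At (5/2, 3): F = (26.250, 17.250).
Jacobian J = [[10·x, -1], [6·x - y - 4, -x + 4·y]].
At the point, J = [[25.000, -1.000], [8.000, 9.500]] (det J = 245.500).
Solving J·Δ = −F gives Δ = (-1.086, -0.901).
Then the next iterate is (x, y)₁ = (1.414, 2.099).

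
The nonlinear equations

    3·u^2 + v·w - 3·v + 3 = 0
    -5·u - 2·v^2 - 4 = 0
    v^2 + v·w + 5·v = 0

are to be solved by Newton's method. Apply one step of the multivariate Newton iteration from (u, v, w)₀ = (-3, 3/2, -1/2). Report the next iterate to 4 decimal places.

At (-3, 3/2, -1/2): F = (24.7500, 6.5000, 9.0000).
Jacobian J = [[6·u, w - 3, v], [-5, -4·v, 0], [0, 2·v + w + 5, v]].
At the point, J = [[-18.0000, -3.5000, 1.5000], [-5.0000, -6.0000, 0.0000], [0.0000, 7.5000, 1.5000]] (det J = 79.5000).
Solving J·Δ = −F gives Δ = (0.4340, 0.7217, -9.6085).
Then the next iterate is (u, v, w)₁ = (-2.5660, 2.2217, -10.1085).

(-2.5660, 2.2217, -10.1085)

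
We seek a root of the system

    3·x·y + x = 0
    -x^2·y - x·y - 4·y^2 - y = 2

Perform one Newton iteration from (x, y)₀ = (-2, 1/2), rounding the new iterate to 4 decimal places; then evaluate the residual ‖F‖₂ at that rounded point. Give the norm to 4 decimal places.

At (-2, 1/2): F = (-5.0000, -4.5000).
Jacobian J = [[3·y + 1, 3·x], [-2·x·y - y, -x^2 - x - 8·y - 1]].
At the point, J = [[2.5000, -6.0000], [1.5000, -7.0000]] (det J = -8.5000).
Solving J·Δ = −F gives Δ = (0.9412, -0.4412).
Then the next iterate is (x, y)₁ = (-1.0588, 0.0588).
Re-evaluating at (-1.0588, 0.0588): F = (-1.245572, -2.076290), so ‖F‖₂ = 2.4212.

2.4212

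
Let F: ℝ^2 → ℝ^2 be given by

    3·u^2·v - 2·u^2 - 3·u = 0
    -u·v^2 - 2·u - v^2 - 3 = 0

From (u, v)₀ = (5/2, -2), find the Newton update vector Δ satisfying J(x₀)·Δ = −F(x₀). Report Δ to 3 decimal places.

(-0.802, 1.228)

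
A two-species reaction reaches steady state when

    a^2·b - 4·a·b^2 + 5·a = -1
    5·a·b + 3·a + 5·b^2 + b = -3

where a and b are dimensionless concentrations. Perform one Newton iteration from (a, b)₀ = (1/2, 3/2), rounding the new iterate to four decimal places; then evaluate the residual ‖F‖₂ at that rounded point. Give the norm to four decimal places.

At (1/2, 3/2): F = (-0.6250, 21.0000).
Jacobian J = [[2·a·b - 4·b^2 + 5, a^2 - 8·a·b], [5·b + 3, 5·a + 10·b + 1]].
At the point, J = [[-2.5000, -5.7500], [10.5000, 18.5000]] (det J = 14.1250).
Solving J·Δ = −F gives Δ = (-7.7301, 3.2522).
Then the next iterate is (a, b)₁ = (-7.2301, 4.7522).
Re-evaluating at (-7.2301, 4.7522): F = (866.388748, -72.815482), so ‖F‖₂ = 869.4432.

869.4432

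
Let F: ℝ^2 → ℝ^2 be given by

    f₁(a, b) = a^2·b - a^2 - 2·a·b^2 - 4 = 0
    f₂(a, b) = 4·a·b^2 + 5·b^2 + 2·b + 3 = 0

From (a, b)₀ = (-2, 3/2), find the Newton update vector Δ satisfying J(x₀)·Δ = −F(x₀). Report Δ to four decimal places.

(-0.3756, -0.5901)

At (-2, 3/2): F = (7.0000, -0.7500).
Jacobian J = [[2·a·b - 2·a - 2·b^2, a^2 - 4·a·b], [4·b^2, 8·a·b + 10·b + 2]].
At the point, J = [[-6.5000, 16.0000], [9.0000, -7.0000]] (det J = -98.5000).
Solving J·Δ = −F gives Δ = (-0.3756, -0.5901).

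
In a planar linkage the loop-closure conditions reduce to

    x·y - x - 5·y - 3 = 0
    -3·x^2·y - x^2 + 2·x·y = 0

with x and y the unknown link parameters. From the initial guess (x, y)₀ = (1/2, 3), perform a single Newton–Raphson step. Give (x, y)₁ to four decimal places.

(0.3857, -0.8286)

At (1/2, 3): F = (-17.0000, 0.5000).
Jacobian J = [[y - 1, x - 5], [-6·x·y - 2·x + 2·y, -3·x^2 + 2·x]].
At the point, J = [[2.0000, -4.5000], [-4.0000, 0.2500]] (det J = -17.5000).
Solving J·Δ = −F gives Δ = (-0.1143, -3.8286).
Then the next iterate is (x, y)₁ = (0.3857, -0.8286).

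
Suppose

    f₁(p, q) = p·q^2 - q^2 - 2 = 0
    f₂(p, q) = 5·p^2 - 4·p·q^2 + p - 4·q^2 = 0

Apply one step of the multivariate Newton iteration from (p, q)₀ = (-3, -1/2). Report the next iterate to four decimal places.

(-1.7119, 0.1695)

At (-3, -1/2): F = (-3.0000, 44.0000).
Jacobian J = [[q^2, 2·p·q - 2·q], [10·p - 4·q^2 + 1, -8·p·q - 8·q]].
At the point, J = [[0.2500, 4.0000], [-30.0000, -8.0000]] (det J = 118.0000).
Solving J·Δ = −F gives Δ = (1.2881, 0.6695).
Then the next iterate is (p, q)₁ = (-1.7119, 0.1695).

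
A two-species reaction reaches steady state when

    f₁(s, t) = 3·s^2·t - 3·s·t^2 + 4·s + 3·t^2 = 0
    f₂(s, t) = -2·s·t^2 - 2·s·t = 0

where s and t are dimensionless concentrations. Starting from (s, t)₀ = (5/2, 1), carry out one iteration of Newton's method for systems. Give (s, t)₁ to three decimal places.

(1.175, 0.687)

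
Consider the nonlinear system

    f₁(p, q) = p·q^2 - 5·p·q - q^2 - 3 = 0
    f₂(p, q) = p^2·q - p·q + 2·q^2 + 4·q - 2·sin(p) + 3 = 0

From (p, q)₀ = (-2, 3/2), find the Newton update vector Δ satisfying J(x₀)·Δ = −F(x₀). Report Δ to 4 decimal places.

(0.7718, -1.1983)

At (-2, 3/2): F = (5.2500, 24.318595).
Jacobian J = [[q^2 - 5·q, 2·p·q - 5·p - 2·q], [2·p·q - q - 2·cos(p), p^2 - p + 4·q + 4]].
At the point, J = [[-5.2500, 1.0000], [-6.667706, 16.0000]] (det J = -77.332294).
Solving J·Δ = −F gives Δ = (0.7718, -1.1983).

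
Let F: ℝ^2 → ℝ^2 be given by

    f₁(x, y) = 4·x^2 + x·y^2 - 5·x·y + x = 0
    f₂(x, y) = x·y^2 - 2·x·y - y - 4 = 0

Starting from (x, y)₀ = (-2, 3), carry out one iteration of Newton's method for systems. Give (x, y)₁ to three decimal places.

(-0.667, 2.000)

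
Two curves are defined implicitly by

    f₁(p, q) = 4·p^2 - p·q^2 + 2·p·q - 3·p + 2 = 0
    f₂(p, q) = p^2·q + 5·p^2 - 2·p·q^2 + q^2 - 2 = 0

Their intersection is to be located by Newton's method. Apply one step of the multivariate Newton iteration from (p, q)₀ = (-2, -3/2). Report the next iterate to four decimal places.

(-0.2018, -2.4106)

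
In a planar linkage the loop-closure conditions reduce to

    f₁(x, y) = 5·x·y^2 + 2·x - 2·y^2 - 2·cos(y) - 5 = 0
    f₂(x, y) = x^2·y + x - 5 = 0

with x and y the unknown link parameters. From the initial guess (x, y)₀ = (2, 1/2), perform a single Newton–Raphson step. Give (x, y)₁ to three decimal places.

(2.428, 0.429)

At (2, 1/2): F = (-0.75517, -1.000).
Jacobian J = [[5·y^2 + 2, 10·x·y - 4·y + 2·sin(y)], [2·x·y + 1, x^2]].
At the point, J = [[3.250, 8.95885], [3.000, 4.000]] (det J = -13.87655).
Solving J·Δ = −F gives Δ = (0.428, -0.071).
Then the next iterate is (x, y)₁ = (2.428, 0.429).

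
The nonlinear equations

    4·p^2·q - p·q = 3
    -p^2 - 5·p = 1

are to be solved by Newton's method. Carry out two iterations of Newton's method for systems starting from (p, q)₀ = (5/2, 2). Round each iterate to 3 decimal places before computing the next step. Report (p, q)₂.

(-0.120, 17.588)

At (5/2, 2): F = (42.000, -19.750).
Jacobian J = [[8·p·q - q, 4·p^2 - p], [-2·p - 5, 0]].
At the point, J = [[38.000, 22.500], [-10.000, 0.000]] (det J = 225.000).
Solving J·Δ = −F gives Δ = (-1.975, 1.469).
Then the next iterate is (p, q)₁ = (0.525, 3.469).
Round to (0.525, 3.469) and repeat: F = (-0.99665, -3.90062), J = [[11.10080, 0.57750], [-6.050, 0.000]].
Δ = (-0.645, 14.119), so (p, q)₂ = (-0.120, 17.588).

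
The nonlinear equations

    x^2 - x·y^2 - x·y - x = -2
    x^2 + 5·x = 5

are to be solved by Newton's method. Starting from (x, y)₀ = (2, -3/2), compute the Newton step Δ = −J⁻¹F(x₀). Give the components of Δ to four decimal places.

(-1.0000, -0.0625)

At (2, -3/2): F = (2.5000, 9.0000).
Jacobian J = [[2·x - y^2 - y - 1, -2·x·y - x], [2·x + 5, 0]].
At the point, J = [[2.2500, 4.0000], [9.0000, 0.0000]] (det J = -36.0000).
Solving J·Δ = −F gives Δ = (-1.0000, -0.0625).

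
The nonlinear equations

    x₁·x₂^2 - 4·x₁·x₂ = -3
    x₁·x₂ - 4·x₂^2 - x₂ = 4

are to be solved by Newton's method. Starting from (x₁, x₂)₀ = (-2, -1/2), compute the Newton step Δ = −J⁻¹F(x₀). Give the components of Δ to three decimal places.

At (-2, -1/2): F = (-1.500, -3.500).
Jacobian J = [[x₂^2 - 4·x₂, 2·x₁·x₂ - 4·x₁], [x₂, x₁ - 8·x₂ - 1]].
At the point, J = [[2.250, 10.000], [-0.500, 1.000]] (det J = 7.250).
Solving J·Δ = −F gives Δ = (-4.621, 1.190).

(-4.621, 1.190)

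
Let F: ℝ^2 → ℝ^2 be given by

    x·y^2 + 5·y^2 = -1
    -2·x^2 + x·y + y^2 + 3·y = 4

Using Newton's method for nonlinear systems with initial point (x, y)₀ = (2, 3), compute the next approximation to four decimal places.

At (2, 3): F = (64.0000, 12.0000).
Jacobian J = [[y^2, 2·x·y + 10·y], [-4·x + y, x + 2·y + 3]].
At the point, J = [[9.0000, 42.0000], [-5.0000, 11.0000]] (det J = 309.0000).
Solving J·Δ = −F gives Δ = (-0.6472, -1.3851).
Then the next iterate is (x, y)₁ = (1.3528, 1.6149).

(1.3528, 1.6149)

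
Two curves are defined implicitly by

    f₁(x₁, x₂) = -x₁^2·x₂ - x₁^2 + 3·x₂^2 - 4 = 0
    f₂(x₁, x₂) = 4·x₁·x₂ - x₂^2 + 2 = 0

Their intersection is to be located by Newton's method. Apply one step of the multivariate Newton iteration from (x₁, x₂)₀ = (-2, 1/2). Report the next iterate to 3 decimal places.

At (-2, 1/2): F = (-9.250, -2.250).
Jacobian J = [[-2·x₁·x₂ - 2·x₁, -x₁^2 + 6·x₂], [4·x₂, 4·x₁ - 2·x₂]].
At the point, J = [[6.000, -1.000], [2.000, -9.000]] (det J = -52.000).
Solving J·Δ = −F gives Δ = (1.558, 0.096).
Then the next iterate is (x₁, x₂)₁ = (-0.442, 0.596).

(-0.442, 0.596)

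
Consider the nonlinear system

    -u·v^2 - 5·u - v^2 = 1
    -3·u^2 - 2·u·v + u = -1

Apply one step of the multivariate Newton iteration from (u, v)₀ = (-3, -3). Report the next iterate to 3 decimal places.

At (-3, -3): F = (32.000, -47.000).
Jacobian J = [[-v^2 - 5, -2·u·v - 2·v], [-6·u - 2·v + 1, -2·u]].
At the point, J = [[-14.000, -12.000], [25.000, 6.000]] (det J = 216.000).
Solving J·Δ = −F gives Δ = (1.722, 0.657).
Then the next iterate is (u, v)₁ = (-1.278, -2.343).

(-1.278, -2.343)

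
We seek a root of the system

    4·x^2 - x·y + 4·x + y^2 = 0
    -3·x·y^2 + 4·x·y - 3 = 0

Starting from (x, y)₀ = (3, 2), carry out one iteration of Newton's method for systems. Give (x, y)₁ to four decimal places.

At (3, 2): F = (46.0000, -15.0000).
Jacobian J = [[8·x - y + 4, -x + 2·y], [-3·y^2 + 4·y, -6·x·y + 4·x]].
At the point, J = [[26.0000, 1.0000], [-4.0000, -24.0000]] (det J = -620.0000).
Solving J·Δ = −F gives Δ = (-1.7565, -0.3323).
Then the next iterate is (x, y)₁ = (1.2435, 1.6677).

(1.2435, 1.6677)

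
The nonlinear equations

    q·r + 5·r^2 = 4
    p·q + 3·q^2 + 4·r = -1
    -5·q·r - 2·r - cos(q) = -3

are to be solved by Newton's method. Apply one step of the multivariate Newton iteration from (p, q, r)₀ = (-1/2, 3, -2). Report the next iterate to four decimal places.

(5.6355, 0.6946, -1.1405)

At (-1/2, 3, -2): F = (10.0000, 18.5000, 37.989992).
Jacobian J = [[0, r, q + 10·r], [q, p + 6·q, 4], [0, -5·r + sin(q), -5·q - 2]].
At the point, J = [[0.0000, -2.0000, -17.0000], [3.0000, 17.5000, 4.0000], [0.0000, 10.141120, -17.0000]] (det J = -619.197120).
Solving J·Δ = −F gives Δ = (6.1355, -2.3054, 0.8595).
Then the next iterate is (p, q, r)₁ = (5.6355, 0.6946, -1.1405).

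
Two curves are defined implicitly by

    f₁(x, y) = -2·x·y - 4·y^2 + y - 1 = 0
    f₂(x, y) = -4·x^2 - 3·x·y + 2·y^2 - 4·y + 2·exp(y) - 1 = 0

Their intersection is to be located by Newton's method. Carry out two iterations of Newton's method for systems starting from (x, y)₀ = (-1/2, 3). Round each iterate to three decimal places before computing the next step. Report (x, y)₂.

(-25.540, 9.557)

At (-1/2, 3): F = (-31.000, 48.67107).
Jacobian J = [[-2·y, -2·x - 8·y + 1], [-8·x - 3·y, -3·x + 4·y + 2·exp(y) - 4]].
At the point, J = [[-6.000, -22.000], [-5.000, 49.67107]] (det J = -408.02644).
Solving J·Δ = −F gives Δ = (-1.150, -1.096).
Then the next iterate is (x, y)₁ = (-1.650, 1.904).
Round to (-1.650, 1.904) and repeat: F = (-7.31366, 10.59462), J = [[-3.808, -10.932], [7.488, 21.99138]].
Δ = (-23.890, 7.653), so (x, y)₂ = (-25.540, 9.557).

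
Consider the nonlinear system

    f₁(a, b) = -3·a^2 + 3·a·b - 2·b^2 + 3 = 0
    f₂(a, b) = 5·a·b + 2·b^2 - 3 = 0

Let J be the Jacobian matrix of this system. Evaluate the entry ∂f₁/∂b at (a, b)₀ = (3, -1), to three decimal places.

∂f₁/∂b = 3·a - 4·b.
At (3, -1) this is 13.000.

13.000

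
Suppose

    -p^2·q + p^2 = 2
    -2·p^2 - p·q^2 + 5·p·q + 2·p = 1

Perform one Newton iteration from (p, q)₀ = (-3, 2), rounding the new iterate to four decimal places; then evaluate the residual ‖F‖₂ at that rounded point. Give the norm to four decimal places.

At (-3, 2): F = (-11.0000, -43.0000).
Jacobian J = [[-2·p·q + 2·p, -p^2], [-4·p - q^2 + 5·q + 2, -2·p·q + 5·p]].
At the point, J = [[6.0000, -9.0000], [20.0000, -3.0000]] (det J = 162.0000).
Solving J·Δ = −F gives Δ = (2.1852, 0.2346).
Then the next iterate is (p, q)₁ = (-0.8148, 2.2346).
Re-evaluating at (-0.8148, 2.2346): F = (-2.819650, -8.992506), so ‖F‖₂ = 9.4242.

9.4242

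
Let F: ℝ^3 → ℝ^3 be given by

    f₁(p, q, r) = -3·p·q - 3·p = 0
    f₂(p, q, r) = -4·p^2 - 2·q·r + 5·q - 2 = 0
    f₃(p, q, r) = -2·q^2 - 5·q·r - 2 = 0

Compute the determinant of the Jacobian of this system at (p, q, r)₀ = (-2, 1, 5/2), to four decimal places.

J = [[-3·q - 3, -3·p, 0], [-8·p, -2·r + 5, -2·q], [0, -4·q - 5·r, -5·q]].
At the point, J = [[-6.0000, 6.0000, 0.0000], [16.0000, 0.0000, -2.0000], [0.0000, -16.5000, -5.0000]].
det J = 678.0000.

678.0000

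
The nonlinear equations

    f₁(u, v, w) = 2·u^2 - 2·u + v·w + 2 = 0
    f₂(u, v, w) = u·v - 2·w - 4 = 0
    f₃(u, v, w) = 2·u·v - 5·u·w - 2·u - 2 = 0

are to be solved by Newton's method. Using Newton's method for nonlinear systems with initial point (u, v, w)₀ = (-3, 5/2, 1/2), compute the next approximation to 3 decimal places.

(-1.262, 0.262, -0.220)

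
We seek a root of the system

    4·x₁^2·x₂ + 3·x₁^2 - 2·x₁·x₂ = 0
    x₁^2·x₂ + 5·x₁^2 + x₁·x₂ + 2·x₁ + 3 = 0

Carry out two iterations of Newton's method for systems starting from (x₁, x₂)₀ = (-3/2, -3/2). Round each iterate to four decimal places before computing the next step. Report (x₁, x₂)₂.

(1.0623, -5.4359)

At (-3/2, -3/2): F = (-11.2500, 10.1250).
Jacobian J = [[8·x₁·x₂ + 6·x₁ - 2·x₂, 4·x₁^2 - 2·x₁], [2·x₁·x₂ + 10·x₁ + x₂ + 2, x₁^2 + x₁]].
At the point, J = [[12.0000, 12.0000], [-10.0000, 0.7500]] (det J = 129.0000).
Solving J·Δ = −F gives Δ = (1.0073, -0.0698).
Then the next iterate is (x₁, x₂)₁ = (-0.4927, -1.5698).
Round to (-0.4927, -1.5698) and repeat: F = (-2.342918, 3.620733), J = [[6.370924, 1.956413], [-2.949919, -0.249947]].
Δ = (1.5550, -3.8661), so (x₁, x₂)₂ = (1.0623, -5.4359).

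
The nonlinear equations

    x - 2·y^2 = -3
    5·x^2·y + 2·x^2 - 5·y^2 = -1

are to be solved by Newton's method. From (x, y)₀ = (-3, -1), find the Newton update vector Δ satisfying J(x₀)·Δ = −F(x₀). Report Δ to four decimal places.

At (-3, -1): F = (-2.0000, -31.0000).
Jacobian J = [[1, -4·y], [10·x·y + 4·x, 5·x^2 - 10·y]].
At the point, J = [[1.0000, 4.0000], [18.0000, 55.0000]] (det J = -17.0000).
Solving J·Δ = −F gives Δ = (0.8235, 0.2941).

(0.8235, 0.2941)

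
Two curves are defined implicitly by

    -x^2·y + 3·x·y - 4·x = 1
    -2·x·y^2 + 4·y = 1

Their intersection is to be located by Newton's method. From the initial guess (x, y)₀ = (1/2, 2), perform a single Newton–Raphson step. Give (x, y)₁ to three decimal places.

At (1/2, 2): F = (-0.500, 3.000).
Jacobian J = [[-2·x·y + 3·y - 4, -x^2 + 3·x], [-2·y^2, -4·x·y + 4]].
At the point, J = [[0.000, 1.250], [-8.000, 0.000]] (det J = 10.000).
Solving J·Δ = −F gives Δ = (0.375, 0.400).
Then the next iterate is (x, y)₁ = (0.875, 2.400).

(0.875, 2.400)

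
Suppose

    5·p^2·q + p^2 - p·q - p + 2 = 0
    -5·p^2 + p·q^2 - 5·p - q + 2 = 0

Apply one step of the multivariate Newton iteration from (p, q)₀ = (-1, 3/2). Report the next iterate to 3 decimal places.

(0.203, 3.243)

At (-1, 3/2): F = (13.000, -1.750).
Jacobian J = [[10·p·q + 2·p - q - 1, 5·p^2 - p], [-10·p + q^2 - 5, 2·p·q - 1]].
At the point, J = [[-19.500, 6.000], [7.250, -4.000]] (det J = 34.500).
Solving J·Δ = −F gives Δ = (1.203, 1.743).
Then the next iterate is (p, q)₁ = (0.203, 3.243).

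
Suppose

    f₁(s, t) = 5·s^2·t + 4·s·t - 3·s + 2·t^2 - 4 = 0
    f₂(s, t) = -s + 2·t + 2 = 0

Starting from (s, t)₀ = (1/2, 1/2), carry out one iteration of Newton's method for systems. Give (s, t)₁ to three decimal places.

(2.909, 0.455)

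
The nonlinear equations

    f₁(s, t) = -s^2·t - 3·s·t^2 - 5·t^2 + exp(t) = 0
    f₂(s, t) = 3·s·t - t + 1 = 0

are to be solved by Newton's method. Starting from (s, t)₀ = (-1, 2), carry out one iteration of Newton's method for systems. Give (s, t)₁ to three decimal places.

(-0.980, 0.280)

At (-1, 2): F = (-2.61094, -7.000).
Jacobian J = [[-2·s·t - 3·t^2, -s^2 - 6·s·t - 10·t + exp(t)], [3·t, 3·s - 1]].
At the point, J = [[-8.000, -1.61094], [6.000, -4.000]] (det J = 41.66566).
Solving J·Δ = −F gives Δ = (0.020, -1.720).
Then the next iterate is (s, t)₁ = (-0.980, 0.280).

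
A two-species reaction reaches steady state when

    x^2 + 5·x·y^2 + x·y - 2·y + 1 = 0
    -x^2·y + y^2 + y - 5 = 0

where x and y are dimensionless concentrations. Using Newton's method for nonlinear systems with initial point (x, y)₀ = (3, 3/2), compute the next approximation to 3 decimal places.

(1.588, 1.092)

At (3, 3/2): F = (45.250, -14.750).
Jacobian J = [[2·x + 5·y^2 + y, 10·x·y + x - 2], [-2·x·y, -x^2 + 2·y + 1]].
At the point, J = [[18.750, 46.000], [-9.000, -5.000]] (det J = 320.250).
Solving J·Δ = −F gives Δ = (-1.412, -0.408).
Then the next iterate is (x, y)₁ = (1.588, 1.092).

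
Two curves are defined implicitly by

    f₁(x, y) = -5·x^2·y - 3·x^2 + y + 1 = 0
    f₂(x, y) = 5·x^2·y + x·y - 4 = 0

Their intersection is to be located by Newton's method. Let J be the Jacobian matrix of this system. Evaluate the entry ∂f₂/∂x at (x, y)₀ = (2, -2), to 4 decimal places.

-42.0000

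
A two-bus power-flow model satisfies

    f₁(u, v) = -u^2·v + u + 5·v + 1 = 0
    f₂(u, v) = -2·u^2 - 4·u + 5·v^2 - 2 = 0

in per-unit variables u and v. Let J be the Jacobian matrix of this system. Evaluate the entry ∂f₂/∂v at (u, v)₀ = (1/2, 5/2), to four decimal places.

∂f₂/∂v = 10·v.
At (1/2, 5/2) this is 25.0000.

25.0000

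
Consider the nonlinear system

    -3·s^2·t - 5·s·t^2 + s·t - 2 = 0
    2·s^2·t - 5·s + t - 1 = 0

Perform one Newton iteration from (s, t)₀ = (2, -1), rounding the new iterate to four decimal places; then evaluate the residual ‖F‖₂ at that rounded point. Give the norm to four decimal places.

At (2, -1): F = (-2.0000, -20.0000).
Jacobian J = [[-6·s·t - 5·t^2 + t, -3·s^2 - 10·s·t + s], [4·s·t - 5, 2·s^2 + 1]].
At the point, J = [[6.0000, 10.0000], [-13.0000, 9.0000]] (det J = 184.0000).
Solving J·Δ = −F gives Δ = (-0.9891, 0.7935).
Then the next iterate is (s, t)₁ = (1.0109, -0.2065).
Re-evaluating at (1.0109, -0.2065): F = (-1.791207, -6.683052), so ‖F‖₂ = 6.9189.

6.9189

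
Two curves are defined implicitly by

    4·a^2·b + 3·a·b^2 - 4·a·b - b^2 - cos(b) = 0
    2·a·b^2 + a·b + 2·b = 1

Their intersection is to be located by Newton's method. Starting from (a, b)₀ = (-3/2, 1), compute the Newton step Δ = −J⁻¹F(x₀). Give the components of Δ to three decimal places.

(0.567, -0.327)

At (-3/2, 1): F = (8.95970, -3.500).
Jacobian J = [[8·a·b + 3·b^2 - 4·b, 4·a^2 + 6·a·b - 4·a - 2·b + sin(b)], [2·b^2 + b, 4·a·b + a + 2]].
At the point, J = [[-13.000, 4.84147], [3.000, -5.500]] (det J = 56.97559).
Solving J·Δ = −F gives Δ = (0.567, -0.327).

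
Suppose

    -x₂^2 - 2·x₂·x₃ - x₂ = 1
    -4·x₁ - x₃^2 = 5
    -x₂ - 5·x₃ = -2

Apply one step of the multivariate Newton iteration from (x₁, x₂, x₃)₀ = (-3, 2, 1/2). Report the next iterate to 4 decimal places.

(-1.2548, 0.6538, 0.2692)

At (-3, 2, 1/2): F = (-9.0000, 6.7500, -2.5000).
Jacobian J = [[0, -2·x₂ - 2·x₃ - 1, -2·x₂], [-4, 0, -2·x₃], [0, -1, -5]].
At the point, J = [[0.0000, -6.0000, -4.0000], [-4.0000, 0.0000, -1.0000], [0.0000, -1.0000, -5.0000]] (det J = 104.0000).
Solving J·Δ = −F gives Δ = (1.7452, -1.3462, -0.2308).
Then the next iterate is (x₁, x₂, x₃)₁ = (-1.2548, 0.6538, 0.2692).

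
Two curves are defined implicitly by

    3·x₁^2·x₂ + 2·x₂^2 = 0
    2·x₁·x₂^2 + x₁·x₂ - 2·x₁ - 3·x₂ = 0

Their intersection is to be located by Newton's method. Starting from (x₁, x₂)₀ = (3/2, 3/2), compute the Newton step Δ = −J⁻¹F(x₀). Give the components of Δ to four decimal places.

(-1.8022, 0.7612)

At (3/2, 3/2): F = (14.6250, 1.5000).
Jacobian J = [[6·x₁·x₂, 3·x₁^2 + 4·x₂], [2·x₂^2 + x₂ - 2, 4·x₁·x₂ + x₁ - 3]].
At the point, J = [[13.5000, 12.7500], [4.0000, 7.5000]] (det J = 50.2500).
Solving J·Δ = −F gives Δ = (-1.8022, 0.7612).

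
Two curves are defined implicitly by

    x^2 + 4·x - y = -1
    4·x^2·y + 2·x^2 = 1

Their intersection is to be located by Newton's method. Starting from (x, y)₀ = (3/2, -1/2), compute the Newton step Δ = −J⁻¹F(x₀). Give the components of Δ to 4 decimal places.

(-1.3770, 0.1111)

At (3/2, -1/2): F = (9.7500, -1.0000).
Jacobian J = [[2·x + 4, -1], [8·x·y + 4·x, 4·x^2]].
At the point, J = [[7.0000, -1.0000], [0.0000, 9.0000]] (det J = 63.0000).
Solving J·Δ = −F gives Δ = (-1.3770, 0.1111).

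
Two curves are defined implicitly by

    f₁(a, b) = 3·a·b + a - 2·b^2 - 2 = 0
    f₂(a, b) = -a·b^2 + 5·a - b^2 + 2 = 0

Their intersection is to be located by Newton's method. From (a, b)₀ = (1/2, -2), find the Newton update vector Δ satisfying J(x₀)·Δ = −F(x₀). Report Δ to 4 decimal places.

At (1/2, -2): F = (-12.5000, -1.5000).
Jacobian J = [[3·b + 1, 3·a - 4·b], [-b^2 + 5, -2·a·b - 2·b]].
At the point, J = [[-5.0000, 9.5000], [1.0000, 6.0000]] (det J = -39.5000).
Solving J·Δ = −F gives Δ = (-1.5380, 0.5063).

(-1.5380, 0.5063)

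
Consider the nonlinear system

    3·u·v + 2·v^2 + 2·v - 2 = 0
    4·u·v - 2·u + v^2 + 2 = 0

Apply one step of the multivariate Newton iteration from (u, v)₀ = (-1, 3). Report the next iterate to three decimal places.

(-0.837, 1.685)

At (-1, 3): F = (13.000, 1.000).
Jacobian J = [[3·v, 3·u + 4·v + 2], [4·v - 2, 4·u + 2·v]].
At the point, J = [[9.000, 11.000], [10.000, 2.000]] (det J = -92.000).
Solving J·Δ = −F gives Δ = (0.163, -1.315).
Then the next iterate is (u, v)₁ = (-0.837, 1.685).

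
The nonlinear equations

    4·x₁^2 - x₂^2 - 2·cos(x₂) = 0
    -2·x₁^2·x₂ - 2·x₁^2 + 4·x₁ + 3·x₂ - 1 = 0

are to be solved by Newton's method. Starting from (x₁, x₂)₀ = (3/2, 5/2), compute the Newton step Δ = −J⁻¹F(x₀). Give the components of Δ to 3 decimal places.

(-0.229, 0.423)

At (3/2, 5/2): F = (4.35229, -3.250).
Jacobian J = [[8·x₁, -2·x₂ + 2·sin(x₂)], [-4·x₁·x₂ - 4·x₁ + 4, -2·x₁^2 + 3]].
At the point, J = [[12.000, -3.80306], [-17.000, -1.500]] (det J = -82.65195).
Solving J·Δ = −F gives Δ = (-0.229, 0.423).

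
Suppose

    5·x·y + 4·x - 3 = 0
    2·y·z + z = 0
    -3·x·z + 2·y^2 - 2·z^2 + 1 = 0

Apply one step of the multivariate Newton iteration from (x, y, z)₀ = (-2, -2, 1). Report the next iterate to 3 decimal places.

(-7.000, 1.900, 2.600)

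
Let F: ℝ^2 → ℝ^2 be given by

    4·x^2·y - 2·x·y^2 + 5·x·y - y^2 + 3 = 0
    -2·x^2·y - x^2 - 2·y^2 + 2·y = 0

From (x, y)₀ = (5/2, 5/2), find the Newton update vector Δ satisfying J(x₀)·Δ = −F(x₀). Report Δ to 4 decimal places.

(-1.0964, -0.5906)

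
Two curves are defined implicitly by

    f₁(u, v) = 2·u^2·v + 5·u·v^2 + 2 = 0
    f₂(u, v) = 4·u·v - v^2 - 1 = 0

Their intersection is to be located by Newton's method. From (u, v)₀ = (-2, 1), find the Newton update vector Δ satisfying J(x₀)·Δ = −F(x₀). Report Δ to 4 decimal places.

(1.5385, -0.3846)

At (-2, 1): F = (0.0000, -10.0000).
Jacobian J = [[4·u·v + 5·v^2, 2·u^2 + 10·u·v], [4·v, 4·u - 2·v]].
At the point, J = [[-3.0000, -12.0000], [4.0000, -10.0000]] (det J = 78.0000).
Solving J·Δ = −F gives Δ = (1.5385, -0.3846).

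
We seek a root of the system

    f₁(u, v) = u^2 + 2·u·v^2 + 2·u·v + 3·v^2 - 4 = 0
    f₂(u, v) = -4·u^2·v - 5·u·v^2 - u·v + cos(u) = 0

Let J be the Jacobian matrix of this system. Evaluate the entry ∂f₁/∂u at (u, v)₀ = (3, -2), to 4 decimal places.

10.0000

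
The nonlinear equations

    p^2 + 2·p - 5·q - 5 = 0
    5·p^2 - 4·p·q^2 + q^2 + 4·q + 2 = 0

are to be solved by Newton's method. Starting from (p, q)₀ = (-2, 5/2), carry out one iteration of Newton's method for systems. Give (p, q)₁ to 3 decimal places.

(-3.289, -0.485)

At (-2, 5/2): F = (-17.500, 88.250).
Jacobian J = [[2·p + 2, -5], [10·p - 4·q^2, -8·p·q + 2·q + 4]].
At the point, J = [[-2.000, -5.000], [-45.000, 49.000]] (det J = -323.000).
Solving J·Δ = −F gives Δ = (-1.289, -2.985).
Then the next iterate is (p, q)₁ = (-3.289, -0.485).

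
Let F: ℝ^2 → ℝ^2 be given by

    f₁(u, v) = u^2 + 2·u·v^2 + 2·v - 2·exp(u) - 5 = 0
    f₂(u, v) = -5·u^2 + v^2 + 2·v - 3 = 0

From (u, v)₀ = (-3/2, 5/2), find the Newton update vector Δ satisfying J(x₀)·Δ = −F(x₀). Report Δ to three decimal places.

At (-3/2, 5/2): F = (-16.94626, -3.000).
Jacobian J = [[2·u + 2·v^2 - 2·exp(u), 4·u·v + 2], [-10·u, 2·v + 2]].
At the point, J = [[9.05374, -13.000], [15.000, 7.000]] (det J = 258.37618).
Solving J·Δ = −F gives Δ = (0.610, -0.879).

(0.610, -0.879)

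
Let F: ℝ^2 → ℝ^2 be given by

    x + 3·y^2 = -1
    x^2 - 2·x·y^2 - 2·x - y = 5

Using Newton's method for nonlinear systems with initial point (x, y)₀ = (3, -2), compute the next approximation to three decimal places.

At (3, -2): F = (16.000, -24.000).
Jacobian J = [[1, 6·y], [2·x - 2·y^2 - 2, -4·x·y - 1]].
At the point, J = [[1.000, -12.000], [-4.000, 23.000]] (det J = -25.000).
Solving J·Δ = −F gives Δ = (3.200, 1.600).
Then the next iterate is (x, y)₁ = (6.200, -0.400).

(6.200, -0.400)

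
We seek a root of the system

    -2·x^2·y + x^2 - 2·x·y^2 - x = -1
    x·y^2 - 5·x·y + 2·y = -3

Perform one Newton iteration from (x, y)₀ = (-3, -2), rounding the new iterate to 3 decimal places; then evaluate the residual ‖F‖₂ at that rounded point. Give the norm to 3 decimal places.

23.820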